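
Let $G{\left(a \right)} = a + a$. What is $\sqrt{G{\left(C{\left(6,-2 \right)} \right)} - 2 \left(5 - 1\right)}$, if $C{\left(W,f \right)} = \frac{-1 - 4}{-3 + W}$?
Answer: $\frac{i \sqrt{102}}{3} \approx 3.3665 i$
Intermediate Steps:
$C{\left(W,f \right)} = - \frac{5}{-3 + W}$
$G{\left(a \right)} = 2 a$
$\sqrt{G{\left(C{\left(6,-2 \right)} \right)} - 2 \left(5 - 1\right)} = \sqrt{2 \left(- \frac{5}{-3 + 6}\right) - 2 \left(5 - 1\right)} = \sqrt{2 \left(- \frac{5}{3}\right) - 8} = \sqrt{- \frac{10}{3} - 8} = \sqrt{- \frac{34}{3}} = \frac{i \sqrt{102}}{3}$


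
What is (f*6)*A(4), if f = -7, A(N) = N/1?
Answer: -168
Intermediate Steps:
A(N) = N (A(N) = N*1 = N)
(f*6)*A(4) = -7*6*4 = -42*4 = -168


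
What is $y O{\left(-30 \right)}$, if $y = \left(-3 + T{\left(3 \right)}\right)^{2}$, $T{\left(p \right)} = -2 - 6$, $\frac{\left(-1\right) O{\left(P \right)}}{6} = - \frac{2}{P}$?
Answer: $- \frac{242}{5} \approx -48.4$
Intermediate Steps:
$O{\left(P \right)} = \frac{12}{P}$ ($O{\left(P \right)} = - 6 \left(- \frac{2}{P}\right) = \frac{12}{P}$)
$T{\left(p \right)} = -8$ ($T{\left(p \right)} = -2 - 6 = -8$)
$y = 121$ ($y = \left(-3 - 8\right)^{2} = \left(-11\right)^{2} = 121$)
$y O{\left(-30 \right)} = 121 \frac{12}{-30} = 121 \cdot 12 \left(- \frac{1}{30}\right) = 121 \left(- \frac{2}{5}\right) = - \frac{242}{5}$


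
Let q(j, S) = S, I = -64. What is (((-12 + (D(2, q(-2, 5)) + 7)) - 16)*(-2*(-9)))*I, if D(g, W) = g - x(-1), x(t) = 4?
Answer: 26496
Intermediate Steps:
D(g, W) = -4 + g (D(g, W) = g - 1*4 = g - 4 = -4 + g)
(((-12 + (D(2, q(-2, 5)) + 7)) - 16)*(-2*(-9)))*I = (((-12 + ((-4 + 2) + 7)) - 16)*(-2*(-9)))*(-64) = (((-12 + (-2 + 7)) - 16)*18)*(-64) = (((-12 + 5) - 16)*18)*(-64) = ((-7 - 16)*18)*(-64) = -23*18*(-64) = -414*(-64) = 26496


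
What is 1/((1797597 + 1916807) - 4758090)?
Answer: -1/1043686 ≈ -9.5814e-7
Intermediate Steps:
1/((1797597 + 1916807) - 4758090) = 1/(3714404 - 4758090) = 1/(-1043686) = -1/1043686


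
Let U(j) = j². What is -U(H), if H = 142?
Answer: -20164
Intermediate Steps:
-U(H) = -1*142² = -1*20164 = -20164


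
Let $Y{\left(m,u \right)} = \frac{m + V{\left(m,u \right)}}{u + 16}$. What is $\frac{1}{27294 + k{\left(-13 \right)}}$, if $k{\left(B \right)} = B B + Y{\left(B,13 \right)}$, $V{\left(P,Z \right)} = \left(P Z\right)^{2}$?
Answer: $\frac{29}{824975} \approx 3.5153 \cdot 10^{-5}$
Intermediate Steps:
$V{\left(P,Z \right)} = P^{2} Z^{2}$
$Y{\left(m,u \right)} = \frac{m + m^{2} u^{2}}{16 + u}$ ($Y{\left(m,u \right)} = \frac{m + m^{2} u^{2}}{u + 16} = \frac{m + m^{2} u^{2}}{16 + u}$)
$k{\left(B \right)} = B^{2} + \frac{B \left(1 + 169 B\right)}{29}$ ($k{\left(B \right)} = B B + \frac{B \left(1 + B 13^{2}\right)}{16 + 13} = B^{2} + \frac{B \left(1 + B 169\right)}{29} = B^{2} + B \frac{1}{29} \left(1 + 169 B\right) = B^{2} + \frac{B \left(1 + 169 B\right)}{29}$)
$\frac{1}{27294 + k{\left(-13 \right)}} = \frac{1}{27294 + \frac{1}{29} \left(-13\right) \left(1 + 198 \left(-13\right)\right)} = \frac{1}{27294 + \frac{1}{29} \left(-13\right) \left(1 - 2574\right)} = \frac{1}{27294 + \frac{1}{29} \left(-13\right) \left(-2573\right)} = \frac{1}{27294 + \frac{33449}{29}} = \frac{1}{\frac{824975}{29}} = \frac{29}{824975}$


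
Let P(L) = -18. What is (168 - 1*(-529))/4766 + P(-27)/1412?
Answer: 112297/841199 ≈ 0.13350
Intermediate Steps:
(168 - 1*(-529))/4766 + P(-27)/1412 = (168 - 1*(-529))/4766 - 18/1412 = (168 + 529)*(1/4766) - 18*1/1412 = 697*(1/4766) - 9/706 = 697/4766 - 9/706 = 112297/841199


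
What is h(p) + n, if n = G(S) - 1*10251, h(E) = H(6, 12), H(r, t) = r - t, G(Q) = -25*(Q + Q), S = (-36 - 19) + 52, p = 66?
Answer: -10107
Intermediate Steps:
S = -3 (S = -55 + 52 = -3)
G(Q) = -50*Q
h(E) = -6 (h(E) = 6 - 1*12 = 6 - 12 = -6)
n = -10101 (n = -50*(-3) - 1*10251 = 150 - 10251 = -10101)
h(p) + n = -6 - 10101 = -10107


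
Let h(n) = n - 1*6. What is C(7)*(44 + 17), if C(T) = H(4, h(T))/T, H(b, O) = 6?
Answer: 366/7 ≈ 52.286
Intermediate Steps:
h(n) = -6 + n (h(n) = n - 6 = -6 + n)
C(T) = 6/T
C(7)*(44 + 17) = (6/7)*(44 + 17) = (6*(⅐))*61 = (6/7)*61 = 366/7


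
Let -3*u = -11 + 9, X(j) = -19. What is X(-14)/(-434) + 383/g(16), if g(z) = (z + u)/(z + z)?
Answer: 7979131/10850 ≈ 735.40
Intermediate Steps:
u = ⅔ (u = -(-11 + 9)/3 = -⅓*(-2) = ⅔ ≈ 0.66667)
g(z) = (⅔ + z)/(2*z) (g(z) = (z + ⅔)/(z + z) = (⅔ + z)/((2*z)) = (⅔ + z)*(1/(2*z)) = (⅔ + z)/(2*z))
X(-14)/(-434) + 383/g(16) = -19/(-434) + 383/(((⅙)*(2 + 3*16)/16)) = -19*(-1/434) + 383/(((⅙)*(1/16)*(2 + 48))) = 19/434 + 383/(((⅙)*(1/16)*50)) = 19/434 + 383/(25/48) = 19/434 + 383*(48/25) = 19/434 + 18384/25 = 7979131/10850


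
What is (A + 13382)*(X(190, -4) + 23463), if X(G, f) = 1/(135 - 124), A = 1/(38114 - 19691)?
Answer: 5784510353198/18423 ≈ 3.1398e+8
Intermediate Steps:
A = 1/18423 ≈ 5.4280e-5
X(G, f) = 1/11
(A + 13382)*(X(190, -4) + 23463) = (1/18423 + 13382)*(1/11 + 23463) = (246536587/18423)*(258094/11) = 5784510353198/18423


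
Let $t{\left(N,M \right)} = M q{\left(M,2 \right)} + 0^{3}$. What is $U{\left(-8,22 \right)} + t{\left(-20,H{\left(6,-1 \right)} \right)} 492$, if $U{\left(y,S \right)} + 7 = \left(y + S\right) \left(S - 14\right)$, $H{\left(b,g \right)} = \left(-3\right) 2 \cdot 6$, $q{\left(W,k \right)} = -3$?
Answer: $53241$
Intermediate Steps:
$H{\left(b,g \right)} = -36$ ($H{\left(b,g \right)} = \left(-6\right) 6 = -36$)
$t{\left(N,M \right)} = - 3 M$ ($t{\left(N,M \right)} = M \left(-3\right) + 0^{3} = - 3 M + 0 = - 3 M$)
$U{\left(y,S \right)} = -7 + \left(-14 + S\right) \left(S + y\right)$ ($U{\left(y,S \right)} = -7 + \left(y + S\right) \left(S - 14\right) = -7 + \left(S + y\right) \left(-14 + S\right) = -7 + \left(-14 + S\right) \left(S + y\right)$)
$U{\left(-8,22 \right)} + t{\left(-20,H{\left(6,-1 \right)} \right)} 492 = \left(-7 + 22^{2} - 308 - -112 + 22 \left(-8\right)\right) + \left(-3\right) \left(-36\right) 492 = \left(-7 + 484 - 308 + 112 - 176\right) + 108 \cdot 492 = 105 + 53136 = 53241$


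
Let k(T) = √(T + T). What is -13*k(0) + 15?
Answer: 15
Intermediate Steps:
k(T) = √2*√T (k(T) = √(2*T) = √2*√T)
-13*k(0) + 15 = -13*√2*√0 + 15 = -13*√2*0 + 15 = -13*0 + 15 = 0 + 15 = 15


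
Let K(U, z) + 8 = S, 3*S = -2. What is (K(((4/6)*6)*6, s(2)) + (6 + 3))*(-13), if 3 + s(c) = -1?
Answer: -13/3 ≈ -4.3333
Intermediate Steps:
S = -2/3 (S = (1/3)*(-2) = -2/3 ≈ -0.66667)
s(c) = -4 (s(c) = -3 - 1 = -4)
K(U, z) = -26/3 (K(U, z) = -8 - 2/3 = -26/3)
(K(((4/6)*6)*6, s(2)) + (6 + 3))*(-13) = (-26/3 + (6 + 3))*(-13) = (-26/3 + 9)*(-13) = (1/3)*(-13) = -13/3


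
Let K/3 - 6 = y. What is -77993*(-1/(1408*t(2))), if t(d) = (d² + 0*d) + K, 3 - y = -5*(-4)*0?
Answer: 77993/43648 ≈ 1.7869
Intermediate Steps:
y = 3 (y = 3 - (-5*(-4))*0 = 3 - 20*0 = 3 - 1*0 = 3 + 0 = 3)
K = 27 (K = 18 + 3*3 = 18 + 9 = 27)
t(d) = 27 + d² (t(d) = (d² + 0*d) + 27 = (d² + 0) + 27 = d² + 27 = 27 + d²)
-77993*(-1/(1408*t(2))) = -77993*(-1/(1408*(27 + 2²))) = -77993*(-1/(1408*(27 + 4))) = -77993/((-1408*31)) = -77993/(-43648) = -77993*(-1/43648) = 77993/43648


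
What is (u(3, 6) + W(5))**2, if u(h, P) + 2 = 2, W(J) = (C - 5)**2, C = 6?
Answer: 1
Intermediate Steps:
W(J) = 1 (W(J) = (6 - 5)**2 = 1**2 = 1)
u(h, P) = 0 (u(h, P) = -2 + 2 = 0)
(u(3, 6) + W(5))**2 = (0 + 1)**2 = 1**2 = 1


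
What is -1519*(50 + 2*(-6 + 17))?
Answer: -109368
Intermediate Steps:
-1519*(50 + 2*(-6 + 17)) = -1519*(50 + 2*11) = -1519*(50 + 22) = -1519*72 = -109368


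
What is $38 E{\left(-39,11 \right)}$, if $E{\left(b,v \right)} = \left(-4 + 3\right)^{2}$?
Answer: $38$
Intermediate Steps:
$E{\left(b,v \right)} = 1$ ($E{\left(b,v \right)} = \left(-1\right)^{2} = 1$)
$38 E{\left(-39,11 \right)} = 38 \cdot 1 = 38$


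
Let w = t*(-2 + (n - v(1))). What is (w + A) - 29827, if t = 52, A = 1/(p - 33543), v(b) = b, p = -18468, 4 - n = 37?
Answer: -1648696690/52011 ≈ -31699.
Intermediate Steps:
n = -33 (n = 4 - 1*37 = 4 - 37 = -33)
A = -1/52011 (A = 1/(-18468 - 33543) = 1/(-52011) = -1/52011 ≈ -1.9227e-5)
w = -1872 (w = 52*(-2 + (-33 - 1*1)) = 52*(-2 + (-33 - 1)) = 52*(-2 - 34) = 52*(-36) = -1872)
(w + A) - 29827 = (-1872 - 1/52011) - 29827 = -97364593/52011 - 29827 = -1648696690/52011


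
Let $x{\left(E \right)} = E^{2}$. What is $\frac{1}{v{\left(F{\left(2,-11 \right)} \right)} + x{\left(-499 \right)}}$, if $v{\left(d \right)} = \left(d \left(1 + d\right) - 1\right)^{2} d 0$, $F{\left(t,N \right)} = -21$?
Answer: $\frac{1}{249001} \approx 4.016 \cdot 10^{-6}$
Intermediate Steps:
$v{\left(d \right)} = 0$ ($v{\left(d \right)} = \left(-1 + d \left(1 + d\right)\right)^{2} d 0 = d \left(-1 + d \left(1 + d\right)\right)^{2} \cdot 0 = 0$)
$\frac{1}{v{\left(F{\left(2,-11 \right)} \right)} + x{\left(-499 \right)}} = \frac{1}{0 + \left(-499\right)^{2}} = \frac{1}{0 + 249001} = \frac{1}{249001}$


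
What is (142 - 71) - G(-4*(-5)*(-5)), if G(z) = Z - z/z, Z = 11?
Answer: 61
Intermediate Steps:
G(z) = 10 (G(z) = 11 - z/z = 11 - 1*1 = 11 - 1 = 10)
(142 - 71) - G(-4*(-5)*(-5)) = (142 - 71) - 1*10 = 71 - 10 = 61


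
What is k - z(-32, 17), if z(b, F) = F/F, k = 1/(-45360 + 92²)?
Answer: -36897/36896 ≈ -1.0000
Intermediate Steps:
k = -1/36896 (k = 1/(-45360 + 8464) = 1/(-36896) = -1/36896 ≈ -2.7103e-5)
z(b, F) = 1
k - z(-32, 17) = -1/36896 - 1*1 = -1/36896 - 1 = -36897/36896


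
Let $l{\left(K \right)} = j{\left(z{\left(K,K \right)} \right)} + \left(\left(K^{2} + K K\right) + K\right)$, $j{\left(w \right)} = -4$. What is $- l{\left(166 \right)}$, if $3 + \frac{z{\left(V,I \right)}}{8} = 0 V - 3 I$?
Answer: $-55274$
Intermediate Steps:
$z{\left(V,I \right)} = -24 - 24 I$ ($z{\left(V,I \right)} = -24 + 8 \left(0 V - 3 I\right) = -24 + 8 \left(0 - 3 I\right) = -24 + 8 \left(- 3 I\right) = -24 - 24 I$)
$l{\left(K \right)} = -4 + K + 2 K^{2}$ ($l{\left(K \right)} = -4 + \left(\left(K^{2} + K K\right) + K\right) = -4 + \left(\left(K^{2} + K^{2}\right) + K\right) = -4 + \left(2 K^{2} + K\right) = -4 + \left(K + 2 K^{2}\right) = -4 + K + 2 K^{2}$)
$- l{\left(166 \right)} = - (-4 + 166 + 2 \cdot 166^{2}) = - (-4 + 166 + 2 \cdot 27556) = - (-4 + 166 + 55112) = \left(-1\right) 55274 = -55274$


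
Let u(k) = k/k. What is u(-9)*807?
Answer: 807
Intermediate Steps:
u(k) = 1
u(-9)*807 = 1*807 = 807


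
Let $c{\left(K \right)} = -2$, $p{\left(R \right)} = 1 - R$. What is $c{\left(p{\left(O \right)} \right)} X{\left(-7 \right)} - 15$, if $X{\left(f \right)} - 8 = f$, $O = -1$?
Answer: $-17$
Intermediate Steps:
$X{\left(f \right)} = 8 + f$
$c{\left(p{\left(O \right)} \right)} X{\left(-7 \right)} - 15 = - 2 \left(8 - 7\right) - 15 = \left(-2\right) 1 - 15 = -2 - 15 = -17$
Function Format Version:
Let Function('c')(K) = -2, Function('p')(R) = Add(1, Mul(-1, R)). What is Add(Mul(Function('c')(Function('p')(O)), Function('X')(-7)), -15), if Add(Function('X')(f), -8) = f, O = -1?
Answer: -17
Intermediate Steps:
Function('X')(f) = Add(8, f)
Add(Mul(Function('c')(Function('p')(O)), Function('X')(-7)), -15) = Add(Mul(-2, Add(8, -7)), -15) = Add(Mul(-2, 1), -15) = Add(-2, -15) = -17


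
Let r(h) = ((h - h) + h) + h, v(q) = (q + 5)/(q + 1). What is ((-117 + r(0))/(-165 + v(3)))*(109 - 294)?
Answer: -21645/163 ≈ -132.79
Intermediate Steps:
v(q) = (5 + q)/(1 + q)
r(h) = 2*h (r(h) = (0 + h) + h = h + h = 2*h)
((-117 + r(0))/(-165 + v(3)))*(109 - 294) = ((-117 + 2*0)/(-165 + (5 + 3)/(1 + 3)))*(109 - 294) = ((-117 + 0)/(-165 + 8/4))*(-185) = -117/(-165 + (1/4)*8)*(-185) = -117/(-165 + 2)*(-185) = -117/(-163)*(-185) = -117*(-1/163)*(-185) = (117/163)*(-185) = -21645/163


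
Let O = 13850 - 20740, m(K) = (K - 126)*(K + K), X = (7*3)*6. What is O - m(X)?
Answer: -6890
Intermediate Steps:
X = 126 (X = 21*6 = 126)
m(K) = 2*K*(-126 + K) (m(K) = (-126 + K)*(2*K) = 2*K*(-126 + K))
O = -6890
O - m(X) = -6890 - 2*126*(-126 + 126) = -6890 - 2*126*0 = -6890 - 1*0 = -6890 + 0 = -6890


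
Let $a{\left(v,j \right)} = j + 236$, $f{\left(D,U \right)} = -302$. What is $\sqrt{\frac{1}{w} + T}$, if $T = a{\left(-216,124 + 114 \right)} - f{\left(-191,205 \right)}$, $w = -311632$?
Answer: $\frac{\sqrt{4710053396587}}{77908} \approx 27.857$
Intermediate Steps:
$a{\left(v,j \right)} = 236 + j$
$T = 776$ ($T = \left(236 + \left(124 + 114\right)\right) - -302 = \left(236 + 238\right) + 302 = 474 + 302 = 776$)
$\sqrt{\frac{1}{w} + T} = \sqrt{\frac{1}{-311632} + 776} = \sqrt{- \frac{1}{311632} + 776} = \sqrt{\frac{241826431}{311632}} = \frac{\sqrt{4710053396587}}{77908}$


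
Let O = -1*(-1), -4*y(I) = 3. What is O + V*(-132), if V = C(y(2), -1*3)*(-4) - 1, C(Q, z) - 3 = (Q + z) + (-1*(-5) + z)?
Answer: 793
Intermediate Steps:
y(I) = -3/4 (y(I) = -1/4*3 = -3/4)
O = 1
C(Q, z) = 8 + Q + 2*z (C(Q, z) = 3 + ((Q + z) + (-1*(-5) + z)) = 3 + ((Q + z) + (5 + z)) = 3 + (5 + Q + 2*z) = 8 + Q + 2*z)
V = -6 (V = (8 - 3/4 + 2*(-1*3))*(-4) - 1 = (8 - 3/4 + 2*(-3))*(-4) - 1 = (8 - 3/4 - 6)*(-4) - 1 = (5/4)*(-4) - 1 = -5 - 1 = -6)
O + V*(-132) = 1 - 6*(-132) = 1 + 792 = 793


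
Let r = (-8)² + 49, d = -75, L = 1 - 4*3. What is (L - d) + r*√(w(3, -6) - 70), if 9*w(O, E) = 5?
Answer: 64 + 2825*I/3 ≈ 64.0 + 941.67*I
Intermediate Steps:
w(O, E) = 5/9 (w(O, E) = (⅑)*5 = 5/9)
L = -11 (L = 1 - 12 = -11)
r = 113 (r = 64 + 49 = 113)
(L - d) + r*√(w(3, -6) - 70) = (-11 - 1*(-75)) + 113*√(5/9 - 70) = (-11 + 75) + 113*√(-625/9) = 64 + 113*(25*I/3) = 64 + 2825*I/3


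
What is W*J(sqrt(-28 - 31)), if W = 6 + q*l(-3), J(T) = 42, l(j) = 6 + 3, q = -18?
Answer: -6552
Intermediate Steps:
l(j) = 9
W = -156 (W = 6 - 18*9 = 6 - 162 = -156)
W*J(sqrt(-28 - 31)) = -156*42 = -6552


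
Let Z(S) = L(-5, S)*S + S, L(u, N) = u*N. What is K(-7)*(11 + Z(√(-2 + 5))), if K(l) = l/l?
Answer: -4 + √3 ≈ -2.2679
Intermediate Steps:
L(u, N) = N*u
Z(S) = S - 5*S² (Z(S) = (S*(-5))*S + S = (-5*S)*S + S = -5*S² + S = S - 5*S²)
K(l) = 1
K(-7)*(11 + Z(√(-2 + 5))) = 1*(11 + √(-2 + 5)*(1 - 5*√(-2 + 5))) = 1*(11 + √3*(1 - 5*√3)) = 11 + √3*(1 - 5*√3)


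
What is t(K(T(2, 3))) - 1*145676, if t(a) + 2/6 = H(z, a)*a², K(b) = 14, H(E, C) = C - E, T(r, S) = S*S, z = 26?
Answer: -444085/3 ≈ -1.4803e+5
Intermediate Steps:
T(r, S) = S²
t(a) = -⅓ + a²*(-26 + a) (t(a) = -⅓ + (a - 1*26)*a² = -⅓ + (a - 26)*a² = -⅓ + (-26 + a)*a² = -⅓ + a²*(-26 + a))
t(K(T(2, 3))) - 1*145676 = (-⅓ + 14²*(-26 + 14)) - 1*145676 = (-⅓ + 196*(-12)) - 145676 = (-⅓ - 2352) - 145676 = -7057/3 - 145676 = -444085/3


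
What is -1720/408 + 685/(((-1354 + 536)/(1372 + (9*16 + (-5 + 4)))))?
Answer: -53102395/41718 ≈ -1272.9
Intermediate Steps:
-1720/408 + 685/(((-1354 + 536)/(1372 + (9*16 + (-5 + 4))))) = -1720*1/408 + 685/((-818/(1372 + (144 - 1)))) = -215/51 + 685/((-818/(1372 + 143))) = -215/51 + 685/((-818/1515)) = -215/51 + 685/((-818*1/1515)) = -215/51 + 685/(-818/1515) = -215/51 + 685*(-1515/818) = -215/51 - 1037775/818 = -53102395/41718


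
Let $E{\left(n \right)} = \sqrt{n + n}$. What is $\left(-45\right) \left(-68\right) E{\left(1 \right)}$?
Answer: $3060 \sqrt{2} \approx 4327.5$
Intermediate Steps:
$E{\left(n \right)} = \sqrt{2} \sqrt{n}$ ($E{\left(n \right)} = \sqrt{2 n} = \sqrt{2} \sqrt{n}$)
$\left(-45\right) \left(-68\right) E{\left(1 \right)} = \left(-45\right) \left(-68\right) \sqrt{2} \sqrt{1} = 3060 \sqrt{2} \cdot 1 = 3060 \sqrt{2}$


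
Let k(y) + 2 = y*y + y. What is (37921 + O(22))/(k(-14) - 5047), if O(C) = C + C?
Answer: -37965/4867 ≈ -7.8005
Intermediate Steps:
k(y) = -2 + y + y² (k(y) = -2 + (y*y + y) = -2 + (y² + y) = -2 + (y + y²) = -2 + y + y²)
O(C) = 2*C
(37921 + O(22))/(k(-14) - 5047) = (37921 + 2*22)/((-2 - 14 + (-14)²) - 5047) = (37921 + 44)/((-2 - 14 + 196) - 5047) = 37965/(180 - 5047) = 37965/(-4867) = 37965*(-1/4867) = -37965/4867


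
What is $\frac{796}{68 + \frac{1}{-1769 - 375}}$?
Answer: $\frac{1706624}{145791} \approx 11.706$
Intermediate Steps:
$\frac{796}{68 + \frac{1}{-1769 - 375}} = \frac{796}{68 + \frac{1}{-2144}} = \frac{796}{68 - \frac{1}{2144}} = \frac{796}{\frac{145791}{2144}} = 796 \cdot \frac{2144}{145791} = \frac{1706624}{145791}$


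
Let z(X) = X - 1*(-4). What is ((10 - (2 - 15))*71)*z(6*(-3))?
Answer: -22862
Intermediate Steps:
z(X) = 4 + X (z(X) = X + 4 = 4 + X)
((10 - (2 - 15))*71)*z(6*(-3)) = ((10 - (2 - 15))*71)*(4 + 6*(-3)) = ((10 - 1*(-13))*71)*(4 - 18) = ((10 + 13)*71)*(-14) = (23*71)*(-14) = 1633*(-14) = -22862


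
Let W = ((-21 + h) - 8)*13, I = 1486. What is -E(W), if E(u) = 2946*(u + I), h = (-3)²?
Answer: -3611796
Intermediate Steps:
h = 9
W = -260 (W = ((-21 + 9) - 8)*13 = (-12 - 8)*13 = -20*13 = -260)
E(u) = 4377756 + 2946*u (E(u) = 2946*(u + 1486) = 2946*(1486 + u) = 4377756 + 2946*u)
-E(W) = -(4377756 + 2946*(-260)) = -(4377756 - 765960) = -1*3611796 = -3611796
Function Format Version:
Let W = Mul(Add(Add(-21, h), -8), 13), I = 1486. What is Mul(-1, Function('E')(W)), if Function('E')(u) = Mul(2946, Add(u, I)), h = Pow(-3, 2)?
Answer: -3611796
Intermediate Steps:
h = 9
W = -260 (W = Mul(Add(Add(-21, 9), -8), 13) = Mul(Add(-12, -8), 13) = Mul(-20, 13) = -260)
Function('E')(u) = Add(4377756, Mul(2946, u)) (Function('E')(u) = Mul(2946, Add(u, 1486)) = Mul(2946, Add(1486, u)) = Add(4377756, Mul(2946, u)))
Mul(-1, Function('E')(W)) = Mul(-1, Add(4377756, Mul(2946, -260))) = Mul(-1, Add(4377756, -765960)) = Mul(-1, 3611796) = -3611796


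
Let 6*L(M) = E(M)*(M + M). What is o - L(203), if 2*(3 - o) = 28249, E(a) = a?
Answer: -167147/6 ≈ -27858.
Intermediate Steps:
o = -28243/2 (o = 3 - 1/2*28249 = 3 - 28249/2 = -28243/2 ≈ -14122.)
L(M) = M**2/3 (L(M) = (M*(M + M))/6 = (M*(2*M))/6 = (2*M**2)/6 = M**2/3)
o - L(203) = -28243/2 - 203**2/3 = -28243/2 - 41209/3 = -167147/6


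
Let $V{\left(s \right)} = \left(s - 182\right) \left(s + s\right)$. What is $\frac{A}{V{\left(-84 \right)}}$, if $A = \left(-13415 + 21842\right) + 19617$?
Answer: $\frac{123}{196} \approx 0.62755$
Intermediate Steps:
$V{\left(s \right)} = 2 s \left(-182 + s\right)$ ($V{\left(s \right)} = \left(-182 + s\right) 2 s = 2 s \left(-182 + s\right)$)
$A = 28044$ ($A = 8427 + 19617 = 28044$)
$\frac{A}{V{\left(-84 \right)}} = \frac{28044}{2 \left(-84\right) \left(-182 - 84\right)} = \frac{28044}{2 \left(-84\right) \left(-266\right)} = \frac{28044}{44688} = 28044 \cdot \frac{1}{44688} = \frac{123}{196}$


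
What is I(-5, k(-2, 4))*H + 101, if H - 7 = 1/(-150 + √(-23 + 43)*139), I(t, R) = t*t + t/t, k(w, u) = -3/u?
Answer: 44214593/156236 - 13*√5/781180 ≈ 283.00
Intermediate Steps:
I(t, R) = 1 + t² (I(t, R) = t² + 1 = 1 + t²)
H = 7 + 1/(139*(-150 + 2*√5)) (H = 7 + 1/(-150 + √(-23 + 43)*139) = 7 + (1/139)/(-150 + √20) = 7 + (1/139)/(-150 + 2*√5) = 7 + 1/(139*(-150 + 2*√5)) ≈ 7.0000)
I(-5, k(-2, 4))*H + 101 = (1 + (-5)²)*(2187289/312472 - √5/1562360) + 101 = (1 + 25)*(2187289/312472 - √5/1562360) + 101 = 26*(2187289/312472 - √5/1562360) + 101 = (28434757/156236 - 13*√5/781180) + 101 = 44214593/156236 - 13*√5/781180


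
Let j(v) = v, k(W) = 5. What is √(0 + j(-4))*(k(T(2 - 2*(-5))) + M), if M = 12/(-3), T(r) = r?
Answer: 2*I ≈ 2.0*I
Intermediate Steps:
M = -4 (M = 12*(-⅓) = -4)
√(0 + j(-4))*(k(T(2 - 2*(-5))) + M) = √(0 - 4)*(5 - 4) = √(-4)*1 = (2*I)*1 = 2*I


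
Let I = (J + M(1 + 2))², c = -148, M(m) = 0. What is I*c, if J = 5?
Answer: -3700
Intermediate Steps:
I = 25 (I = (5 + 0)² = 5² = 25)
I*c = 25*(-148) = -3700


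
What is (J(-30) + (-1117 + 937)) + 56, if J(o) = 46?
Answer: -78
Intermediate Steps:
(J(-30) + (-1117 + 937)) + 56 = (46 + (-1117 + 937)) + 56 = (46 - 180) + 56 = -134 + 56 = -78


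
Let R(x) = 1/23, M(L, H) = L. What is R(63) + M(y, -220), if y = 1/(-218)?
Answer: 195/5014 ≈ 0.038891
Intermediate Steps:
y = -1/218 (y = 1*(-1/218) = -1/218 ≈ -0.0045872)
R(x) = 1/23
R(63) + M(y, -220) = 1/23 - 1/218 = 195/5014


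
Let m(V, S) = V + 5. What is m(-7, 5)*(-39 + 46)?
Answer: -14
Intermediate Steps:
m(V, S) = 5 + V
m(-7, 5)*(-39 + 46) = (5 - 7)*(-39 + 46) = -2*7 = -14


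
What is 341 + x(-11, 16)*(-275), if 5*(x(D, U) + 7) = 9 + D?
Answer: 2376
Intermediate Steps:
x(D, U) = -26/5 + D/5 (x(D, U) = -7 + (9 + D)/5 = -7 + (9/5 + D/5) = -26/5 + D/5)
341 + x(-11, 16)*(-275) = 341 + (-26/5 + (⅕)*(-11))*(-275) = 341 + (-26/5 - 11/5)*(-275) = 341 - 37/5*(-275) = 341 + 2035 = 2376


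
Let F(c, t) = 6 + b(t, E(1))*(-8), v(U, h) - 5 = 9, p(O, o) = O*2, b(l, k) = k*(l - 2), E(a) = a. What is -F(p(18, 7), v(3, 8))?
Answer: 90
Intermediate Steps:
b(l, k) = k*(-2 + l)
p(O, o) = 2*O
v(U, h) = 14 (v(U, h) = 5 + 9 = 14)
F(c, t) = 22 - 8*t (F(c, t) = 6 + (1*(-2 + t))*(-8) = 6 + (-2 + t)*(-8) = 6 + (16 - 8*t) = 22 - 8*t)
-F(p(18, 7), v(3, 8)) = -(22 - 8*14) = -(22 - 112) = -1*(-90) = 90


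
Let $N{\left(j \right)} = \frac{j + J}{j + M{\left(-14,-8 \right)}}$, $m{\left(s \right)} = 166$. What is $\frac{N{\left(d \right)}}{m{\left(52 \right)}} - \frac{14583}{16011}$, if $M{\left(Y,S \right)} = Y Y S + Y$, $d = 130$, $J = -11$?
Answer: $- \frac{390763885}{428795928} \approx -0.91131$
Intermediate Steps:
$M{\left(Y,S \right)} = Y + S Y^{2}$ ($M{\left(Y,S \right)} = Y^{2} S + Y = S Y^{2} + Y = Y + S Y^{2}$)
$N{\left(j \right)} = \frac{-11 + j}{-1582 + j}$ ($N{\left(j \right)} = \frac{j - 11}{j - 14 \left(1 - -112\right)} = \frac{-11 + j}{j - 14 \left(1 + 112\right)} = \frac{-11 + j}{j - 1582} = \frac{-11 + j}{-1582 + j}$)
$\frac{N{\left(d \right)}}{m{\left(52 \right)}} - \frac{14583}{16011} = \frac{\frac{1}{-1582 + 130} \left(-11 + 130\right)}{166} - \frac{14583}{16011} = \frac{1}{-1452} \cdot 119 \cdot \frac{1}{166} - \frac{4861}{5337} = \left(- \frac{1}{1452}\right) 119 \cdot \frac{1}{166} - \frac{4861}{5337} = \left(- \frac{119}{1452}\right) \frac{1}{166} - \frac{4861}{5337} = - \frac{119}{241032} - \frac{4861}{5337} = - \frac{390763885}{428795928}$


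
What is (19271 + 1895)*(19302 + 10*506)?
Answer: 515646092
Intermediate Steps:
(19271 + 1895)*(19302 + 10*506) = 21166*(19302 + 5060) = 21166*24362 = 515646092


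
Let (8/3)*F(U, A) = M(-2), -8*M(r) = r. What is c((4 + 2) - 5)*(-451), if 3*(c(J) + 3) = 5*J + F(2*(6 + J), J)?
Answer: 56375/96 ≈ 587.24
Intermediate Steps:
M(r) = -r/8
F(U, A) = 3/32 (F(U, A) = 3*(-⅛*(-2))/8 = (3/8)*(¼) = 3/32)
c(J) = -95/32 + 5*J/3 (c(J) = -3 + (5*J + 3/32)/3 = -3 + (3/32 + 5*J)/3 = -3 + (1/32 + 5*J/3) = -95/32 + 5*J/3)
c((4 + 2) - 5)*(-451) = (-95/32 + 5*((4 + 2) - 5)/3)*(-451) = (-95/32 + 5*(6 - 5)/3)*(-451) = (-95/32 + (5/3)*1)*(-451) = (-95/32 + 5/3)*(-451) = -125/96*(-451) = 56375/96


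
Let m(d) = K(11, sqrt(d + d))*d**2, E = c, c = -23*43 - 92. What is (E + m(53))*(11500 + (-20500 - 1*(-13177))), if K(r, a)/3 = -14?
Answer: -497309443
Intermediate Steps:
K(r, a) = -42 (K(r, a) = 3*(-14) = -42)
c = -1081 (c = -989 - 92 = -1081)
E = -1081
m(d) = -42*d**2
(E + m(53))*(11500 + (-20500 - 1*(-13177))) = (-1081 - 42*53**2)*(11500 + (-20500 - 1*(-13177))) = (-1081 - 42*2809)*(11500 + (-20500 + 13177)) = (-1081 - 117978)*(11500 - 7323) = -119059*4177 = -497309443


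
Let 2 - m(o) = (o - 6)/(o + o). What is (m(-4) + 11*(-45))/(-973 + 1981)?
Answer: -659/1344 ≈ -0.49033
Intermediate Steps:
m(o) = 2 - (-6 + o)/(2*o) (m(o) = 2 - (o - 6)/(o + o) = 2 - (-6 + o)/(2*o))
(m(-4) + 11*(-45))/(-973 + 1981) = ((3/2 + 3/(-4)) + 11*(-45))/(-973 + 1981) = ((3/2 + 3*(-¼)) - 495)/1008 = ((3/2 - ¾) - 495)*(1/1008) = (¾ - 495)*(1/1008) = -1977/4*1/1008 = -659/1344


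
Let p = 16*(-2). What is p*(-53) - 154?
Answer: 1542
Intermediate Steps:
p = -32
p*(-53) - 154 = -32*(-53) - 154 = 1696 - 154 = 1542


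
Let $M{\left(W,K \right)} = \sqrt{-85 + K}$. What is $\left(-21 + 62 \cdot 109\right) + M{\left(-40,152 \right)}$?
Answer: $6737 + \sqrt{67} \approx 6745.2$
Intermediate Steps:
$\left(-21 + 62 \cdot 109\right) + M{\left(-40,152 \right)} = \left(-21 + 62 \cdot 109\right) + \sqrt{-85 + 152} = \left(-21 + 6758\right) + \sqrt{67} = 6737 + \sqrt{67}$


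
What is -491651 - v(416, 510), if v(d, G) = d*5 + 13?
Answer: -493744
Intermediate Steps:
v(d, G) = 13 + 5*d (v(d, G) = 5*d + 13 = 13 + 5*d)
-491651 - v(416, 510) = -491651 - (13 + 5*416) = -491651 - (13 + 2080) = -491651 - 1*2093 = -491651 - 2093 = -493744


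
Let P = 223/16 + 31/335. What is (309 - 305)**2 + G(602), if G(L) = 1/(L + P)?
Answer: 52836096/3301921 ≈ 16.002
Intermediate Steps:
P = 75201/5360 (P = 223*(1/16) + 31*(1/335) = 223/16 + 31/335 = 75201/5360 ≈ 14.030)
G(L) = 1/(75201/5360 + L) (G(L) = 1/(L + 75201/5360) = 1/(75201/5360 + L))
(309 - 305)**2 + G(602) = (309 - 305)**2 + 5360/(75201 + 5360*602) = 4**2 + 5360/(75201 + 3226720) = 16 + 5360/3301921 = 52836096/3301921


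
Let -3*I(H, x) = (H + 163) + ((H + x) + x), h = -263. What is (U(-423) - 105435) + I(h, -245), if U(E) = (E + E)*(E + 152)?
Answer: 372346/3 ≈ 1.2412e+5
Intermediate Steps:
U(E) = 2*E*(152 + E) (U(E) = (2*E)*(152 + E) = 2*E*(152 + E))
I(H, x) = -163/3 - 2*H/3 - 2*x/3 (I(H, x) = -((H + 163) + ((H + x) + x))/3 = -((163 + H) + (H + 2*x))/3 = -(163 + 2*H + 2*x)/3 = -163/3 - 2*H/3 - 2*x/3)
(U(-423) - 105435) + I(h, -245) = (2*(-423)*(152 - 423) - 105435) + (-163/3 - ⅔*(-263) - ⅔*(-245)) = (2*(-423)*(-271) - 105435) + (-163/3 + 526/3 + 490/3) = (229266 - 105435) + 853/3 = 123831 + 853/3 = 372346/3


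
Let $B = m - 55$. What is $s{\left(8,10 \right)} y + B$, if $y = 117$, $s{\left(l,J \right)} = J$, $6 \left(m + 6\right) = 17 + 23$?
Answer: $\frac{3347}{3} \approx 1115.7$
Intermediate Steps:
$m = \frac{2}{3}$ ($m = -6 + \frac{17 + 23}{6} = -6 + \frac{1}{6} \cdot 40 = -6 + \frac{20}{3} = \frac{2}{3} \approx 0.66667$)
$B = - \frac{163}{3}$ ($B = \frac{2}{3} - 55 = - \frac{163}{3} \approx -54.333$)
$s{\left(8,10 \right)} y + B = 10 \cdot 117 - \frac{163}{3} = 1170 - \frac{163}{3} = \frac{3347}{3}$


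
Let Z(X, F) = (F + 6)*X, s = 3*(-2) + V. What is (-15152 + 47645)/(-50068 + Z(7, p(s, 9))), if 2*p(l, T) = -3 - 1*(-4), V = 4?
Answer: -64986/100045 ≈ -0.64957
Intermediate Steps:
s = -2 (s = 3*(-2) + 4 = -6 + 4 = -2)
p(l, T) = ½ (p(l, T) = (-3 - 1*(-4))/2 = (-3 + 4)/2 = (½)*1 = ½)
Z(X, F) = X*(6 + F) (Z(X, F) = (6 + F)*X = X*(6 + F))
(-15152 + 47645)/(-50068 + Z(7, p(s, 9))) = (-15152 + 47645)/(-50068 + 7*(6 + ½)) = 32493/(-50068 + 7*(13/2)) = 32493/(-50068 + 91/2) = 32493/(-100045/2) = 32493*(-2/100045) = -64986/100045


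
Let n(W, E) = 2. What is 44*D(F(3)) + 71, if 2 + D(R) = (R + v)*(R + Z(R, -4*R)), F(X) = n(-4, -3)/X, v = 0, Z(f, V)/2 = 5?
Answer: 2663/9 ≈ 295.89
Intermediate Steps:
Z(f, V) = 10 (Z(f, V) = 2*5 = 10)
F(X) = 2/X
D(R) = -2 + R*(10 + R) (D(R) = -2 + (R + 0)*(R + 10) = -2 + R*(10 + R))
44*D(F(3)) + 71 = 44*(-2 + (2/3)² + 10*(2/3)) + 71 = 44*(-2 + (2*(⅓))² + 10*(2*(⅓))) + 71 = 44*(-2 + (⅔)² + 10*(⅔)) + 71 = 44*(-2 + 4/9 + 20/3) + 71 = 44*(46/9) + 71 = 2024/9 + 71 = 2663/9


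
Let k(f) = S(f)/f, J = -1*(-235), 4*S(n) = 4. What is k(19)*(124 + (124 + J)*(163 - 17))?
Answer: 52538/19 ≈ 2765.2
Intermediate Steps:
S(n) = 1 (S(n) = (1/4)*4 = 1)
J = 235
k(f) = 1/f
k(19)*(124 + (124 + J)*(163 - 17)) = (124 + (124 + 235)*(163 - 17))/19 = (124 + 359*146)/19 = (124 + 52414)/19 = (1/19)*52538 = 52538/19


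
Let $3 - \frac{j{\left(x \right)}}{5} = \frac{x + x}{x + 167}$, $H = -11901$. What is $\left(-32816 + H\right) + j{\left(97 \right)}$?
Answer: $- \frac{5901149}{132} \approx -44706.0$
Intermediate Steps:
$j{\left(x \right)} = 15 - \frac{10 x}{167 + x}$ ($j{\left(x \right)} = 15 - 5 \frac{x + x}{x + 167} = 15 - 5 \frac{2 x}{167 + x} = 15 - \frac{10 x}{167 + x}$)
$\left(-32816 + H\right) + j{\left(97 \right)} = \left(-32816 - 11901\right) + \frac{5 \left(501 + 97\right)}{167 + 97} = -44717 + 5 \cdot \frac{1}{264} \cdot 598 = -44717 + \frac{1495}{132} = - \frac{5901149}{132}$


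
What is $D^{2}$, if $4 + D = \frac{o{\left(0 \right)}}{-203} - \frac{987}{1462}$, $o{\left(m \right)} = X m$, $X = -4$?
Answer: $\frac{46717225}{2137444} \approx 21.857$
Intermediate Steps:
$o{\left(m \right)} = - 4 m$
$D = - \frac{6835}{1462}$ ($D = -4 - \left(\frac{987}{1462} - \frac{\left(-4\right) 0}{-203}\right) = -4 + \left(0 \left(- \frac{1}{203}\right) - \frac{987}{1462}\right) = -4 + \left(0 - \frac{987}{1462}\right) = -4 - \frac{987}{1462} = - \frac{6835}{1462} \approx -4.6751$)
$D^{2} = \left(- \frac{6835}{1462}\right)^{2} = \frac{46717225}{2137444}$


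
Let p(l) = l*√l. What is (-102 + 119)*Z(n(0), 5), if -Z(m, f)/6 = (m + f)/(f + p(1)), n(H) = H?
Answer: -85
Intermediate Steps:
p(l) = l^(3/2)
Z(m, f) = -6*(f + m)/(1 + f) (Z(m, f) = -6*(m + f)/(f + 1^(3/2)) = -6*(f + m)/(f + 1) = -6*(f + m)/(1 + f))
(-102 + 119)*Z(n(0), 5) = (-102 + 119)*(6*(-1*5 - 1*0)/(1 + 5)) = 17*(6*(-5 + 0)/6) = 17*(6*(⅙)*(-5)) = 17*(-5) = -85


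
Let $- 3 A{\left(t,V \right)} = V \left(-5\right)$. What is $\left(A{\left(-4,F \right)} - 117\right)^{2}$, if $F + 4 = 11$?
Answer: $\frac{99856}{9} \approx 11095.0$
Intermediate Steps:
$F = 7$ ($F = -4 + 11 = 7$)
$A{\left(t,V \right)} = \frac{5 V}{3}$ ($A{\left(t,V \right)} = - \frac{V \left(-5\right)}{3} = - \frac{\left(-5\right) V}{3} = \frac{5 V}{3}$)
$\left(A{\left(-4,F \right)} - 117\right)^{2} = \left(\frac{5}{3} \cdot 7 - 117\right)^{2} = \left(\frac{35}{3} - 117\right)^{2} = \left(- \frac{316}{3}\right)^{2} = \frac{99856}{9}$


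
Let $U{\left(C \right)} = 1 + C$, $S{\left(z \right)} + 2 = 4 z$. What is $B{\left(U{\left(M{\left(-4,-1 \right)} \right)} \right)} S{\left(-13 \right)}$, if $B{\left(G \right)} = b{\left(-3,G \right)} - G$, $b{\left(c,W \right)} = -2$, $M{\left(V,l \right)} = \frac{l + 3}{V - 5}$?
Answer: $150$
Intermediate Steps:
$M{\left(V,l \right)} = \frac{3 + l}{-5 + V}$
$S{\left(z \right)} = -2 + 4 z$
$B{\left(G \right)} = -2 - G$
$B{\left(U{\left(M{\left(-4,-1 \right)} \right)} \right)} S{\left(-13 \right)} = \left(-2 - \left(1 + \frac{3 - 1}{-5 - 4}\right)\right) \left(-2 + 4 \left(-13\right)\right) = \left(-2 - \left(1 + \frac{1}{-9} \cdot 2\right)\right) \left(-2 - 52\right) = \left(-2 - \left(1 - \frac{2}{9}\right)\right) \left(-54\right) = \left(-2 - \frac{7}{9}\right) \left(-54\right) = \left(- \frac{25}{9}\right) \left(-54\right) = 150$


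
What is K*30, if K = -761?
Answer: -22830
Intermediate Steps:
K*30 = -761*30 = -22830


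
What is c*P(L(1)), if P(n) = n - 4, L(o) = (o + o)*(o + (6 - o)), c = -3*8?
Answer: -192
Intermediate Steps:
c = -24
L(o) = 12*o (L(o) = (2*o)*6 = 12*o)
P(n) = -4 + n
c*P(L(1)) = -24*(-4 + 12*1) = -24*(-4 + 12) = -24*8 = -192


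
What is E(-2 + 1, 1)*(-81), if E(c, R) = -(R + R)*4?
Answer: 648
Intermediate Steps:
E(c, R) = -8*R (E(c, R) = -2*R*4 = -8*R)
E(-2 + 1, 1)*(-81) = -8*1*(-81) = -8*(-81) = 648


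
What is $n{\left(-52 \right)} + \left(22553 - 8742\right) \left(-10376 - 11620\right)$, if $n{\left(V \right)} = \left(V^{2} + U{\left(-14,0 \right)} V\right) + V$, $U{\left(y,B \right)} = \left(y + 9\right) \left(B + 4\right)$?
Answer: $-303783064$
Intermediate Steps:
$U{\left(y,B \right)} = \left(4 + B\right) \left(9 + y\right)$ ($U{\left(y,B \right)} = \left(9 + y\right) \left(4 + B\right) = \left(4 + B\right) \left(9 + y\right)$)
$n{\left(V \right)} = V^{2} - 19 V$ ($n{\left(V \right)} = \left(V^{2} + \left(36 + 4 \left(-14\right) + 9 \cdot 0 + 0 \left(-14\right)\right) V\right) + V = \left(V^{2} + \left(36 - 56 + 0 + 0\right) V\right) + V = \left(V^{2} - 20 V\right) + V = V^{2} - 19 V$)
$n{\left(-52 \right)} + \left(22553 - 8742\right) \left(-10376 - 11620\right) = - 52 \left(-19 - 52\right) + \left(22553 - 8742\right) \left(-10376 - 11620\right) = \left(-52\right) \left(-71\right) + 13811 \left(-21996\right) = 3692 - 303786756 = -303783064$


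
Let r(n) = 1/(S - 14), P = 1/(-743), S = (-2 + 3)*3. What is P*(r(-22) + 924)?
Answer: -10163/8173 ≈ -1.2435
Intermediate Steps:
S = 3 (S = 1*3 = 3)
P = -1/743 ≈ -0.0013459
r(n) = -1/11 (r(n) = 1/(3 - 14) = 1/(-11) = -1/11)
P*(r(-22) + 924) = -(-1/11 + 924)/743 = -1/743*10163/11 = -10163/8173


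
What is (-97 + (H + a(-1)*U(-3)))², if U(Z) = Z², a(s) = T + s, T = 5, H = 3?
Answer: 3364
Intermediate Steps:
a(s) = 5 + s
(-97 + (H + a(-1)*U(-3)))² = (-97 + (3 + (5 - 1)*(-3)²))² = (-97 + (3 + 4*9))² = (-97 + (3 + 36))² = (-97 + 39)² = (-58)² = 3364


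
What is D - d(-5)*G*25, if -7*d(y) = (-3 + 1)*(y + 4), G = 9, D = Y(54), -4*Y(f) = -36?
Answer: 513/7 ≈ 73.286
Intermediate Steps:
Y(f) = 9 (Y(f) = -1/4*(-36) = 9)
D = 9
d(y) = 8/7 + 2*y/7 (d(y) = -(-3 + 1)*(y + 4)/7 = -(-2)*(4 + y)/7 = -(-8 - 2*y)/7 = 8/7 + 2*y/7)
D - d(-5)*G*25 = 9 - (8/7 + (2/7)*(-5))*9*25 = 9 - (8/7 - 10/7)*9*25 = 9 - (-2/7*9)*25 = 9 - (-18)*25/7 = 9 - 1*(-450/7) = 9 + 450/7 = 513/7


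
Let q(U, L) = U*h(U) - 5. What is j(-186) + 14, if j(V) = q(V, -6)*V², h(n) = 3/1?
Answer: -19477534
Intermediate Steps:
h(n) = 3 (h(n) = 3*1 = 3)
q(U, L) = -5 + 3*U (q(U, L) = U*3 - 5 = 3*U - 5 = -5 + 3*U)
j(V) = V²*(-5 + 3*V) (j(V) = (-5 + 3*V)*V² = V²*(-5 + 3*V))
j(-186) + 14 = (-186)²*(-5 + 3*(-186)) + 14 = 34596*(-5 - 558) + 14 = 34596*(-563) + 14 = -19477548 + 14 = -19477534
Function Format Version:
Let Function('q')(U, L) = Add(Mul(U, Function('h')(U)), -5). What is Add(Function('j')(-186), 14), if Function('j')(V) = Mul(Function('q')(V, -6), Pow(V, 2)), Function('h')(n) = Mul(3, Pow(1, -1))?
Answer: -19477534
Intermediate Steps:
Function('h')(n) = 3 (Function('h')(n) = Mul(3, 1) = 3)
Function('q')(U, L) = Add(-5, Mul(3, U)) (Function('q')(U, L) = Add(Mul(U, 3), -5) = Add(Mul(3, U), -5) = Add(-5, Mul(3, U)))
Function('j')(V) = Mul(Pow(V, 2), Add(-5, Mul(3, V))) (Function('j')(V) = Mul(Add(-5, Mul(3, V)), Pow(V, 2)) = Mul(Pow(V, 2), Add(-5, Mul(3, V))))
Add(Function('j')(-186), 14) = Add(Mul(Pow(-186, 2), Add(-5, Mul(3, -186))), 14) = Add(Mul(34596, Add(-5, -558)), 14) = Add(Mul(34596, -563), 14) = Add(-19477548, 14) = -19477534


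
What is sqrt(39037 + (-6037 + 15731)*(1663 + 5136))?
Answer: sqrt(65948543) ≈ 8120.9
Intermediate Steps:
sqrt(39037 + (-6037 + 15731)*(1663 + 5136)) = sqrt(39037 + 9694*6799) = sqrt(39037 + 65909506) = sqrt(65948543)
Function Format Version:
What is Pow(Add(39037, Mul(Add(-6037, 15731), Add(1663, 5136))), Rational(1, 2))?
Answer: Pow(65948543, Rational(1, 2)) ≈ 8120.9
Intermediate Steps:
Pow(Add(39037, Mul(Add(-6037, 15731), Add(1663, 5136))), Rational(1, 2)) = Pow(Add(39037, Mul(9694, 6799)), Rational(1, 2)) = Pow(Add(39037, 65909506), Rational(1, 2)) = Pow(65948543, Rational(1, 2))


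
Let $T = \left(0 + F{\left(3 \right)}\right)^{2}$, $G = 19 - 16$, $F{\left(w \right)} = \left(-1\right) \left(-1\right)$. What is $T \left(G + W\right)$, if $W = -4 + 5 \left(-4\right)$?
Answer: $-21$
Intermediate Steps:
$F{\left(w \right)} = 1$
$W = -24$ ($W = -4 - 20 = -24$)
$G = 3$
$T = 1$ ($T = \left(0 + 1\right)^{2} = 1^{2} = 1$)
$T \left(G + W\right) = 1 \left(3 - 24\right) = 1 \left(-21\right) = -21$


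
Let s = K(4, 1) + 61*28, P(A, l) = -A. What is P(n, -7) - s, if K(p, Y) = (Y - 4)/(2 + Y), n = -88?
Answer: -1619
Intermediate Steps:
K(p, Y) = (-4 + Y)/(2 + Y)
s = 1707 (s = (-4 + 1)/(2 + 1) + 61*28 = -3/3 + 1708 = (⅓)*(-3) + 1708 = -1 + 1708 = 1707)
P(n, -7) - s = -1*(-88) - 1*1707 = 88 - 1707 = -1619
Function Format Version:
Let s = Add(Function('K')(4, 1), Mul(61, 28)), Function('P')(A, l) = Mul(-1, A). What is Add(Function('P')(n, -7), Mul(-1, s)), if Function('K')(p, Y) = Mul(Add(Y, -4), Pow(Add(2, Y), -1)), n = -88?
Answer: -1619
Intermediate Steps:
Function('K')(p, Y) = Mul(Pow(Add(2, Y), -1), Add(-4, Y)) (Function('K')(p, Y) = Mul(Add(-4, Y), Pow(Add(2, Y), -1)) = Mul(Pow(Add(2, Y), -1), Add(-4, Y)))
s = 1707 (s = Add(Mul(Pow(Add(2, 1), -1), Add(-4, 1)), Mul(61, 28)) = Add(Mul(Pow(3, -1), -3), 1708) = Add(Mul(Rational(1, 3), -3), 1708) = Add(-1, 1708) = 1707)
Add(Function('P')(n, -7), Mul(-1, s)) = Add(Mul(-1, -88), Mul(-1, 1707)) = Add(88, -1707) = -1619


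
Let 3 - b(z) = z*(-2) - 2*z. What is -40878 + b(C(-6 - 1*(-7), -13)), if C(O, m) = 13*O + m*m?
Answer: -40147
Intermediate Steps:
C(O, m) = m² + 13*O (C(O, m) = 13*O + m² = m² + 13*O)
b(z) = 3 + 4*z (b(z) = 3 - (z*(-2) - 2*z) = 3 - (-2*z - 2*z) = 3 - (-4)*z = 3 + 4*z)
-40878 + b(C(-6 - 1*(-7), -13)) = -40878 + (3 + 4*((-13)² + 13*(-6 - 1*(-7)))) = -40878 + (3 + 4*(169 + 13*(-6 + 7))) = -40878 + (3 + 4*(169 + 13*1)) = -40878 + (3 + 4*(169 + 13)) = -40878 + (3 + 4*182) = -40878 + (3 + 728) = -40878 + 731 = -40147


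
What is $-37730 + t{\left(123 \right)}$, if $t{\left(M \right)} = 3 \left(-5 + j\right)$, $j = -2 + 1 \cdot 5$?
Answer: $-37736$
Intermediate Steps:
$j = 3$ ($j = -2 + 5 = 3$)
$t{\left(M \right)} = -6$ ($t{\left(M \right)} = 3 \left(-5 + 3\right) = 3 \left(-2\right) = -6$)
$-37730 + t{\left(123 \right)} = -37730 - 6 = -37736$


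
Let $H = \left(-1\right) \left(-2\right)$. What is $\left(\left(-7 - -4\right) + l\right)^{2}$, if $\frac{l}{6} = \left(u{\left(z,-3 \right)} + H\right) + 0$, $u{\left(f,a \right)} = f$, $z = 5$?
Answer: $1521$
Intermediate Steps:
$H = 2$
$l = 42$ ($l = 6 \left(\left(5 + 2\right) + 0\right) = 6 \left(7 + 0\right) = 6 \cdot 7 = 42$)
$\left(\left(-7 - -4\right) + l\right)^{2} = \left(\left(-7 - -4\right) + 42\right)^{2} = \left(\left(-7 + 4\right) + 42\right)^{2} = \left(-3 + 42\right)^{2} = 39^{2} = 1521$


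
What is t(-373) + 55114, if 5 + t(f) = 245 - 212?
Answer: 55142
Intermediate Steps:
t(f) = 28 (t(f) = -5 + (245 - 212) = -5 + 33 = 28)
t(-373) + 55114 = 28 + 55114 = 55142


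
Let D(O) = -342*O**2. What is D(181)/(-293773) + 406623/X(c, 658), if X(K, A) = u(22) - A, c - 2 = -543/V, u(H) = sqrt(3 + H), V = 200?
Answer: -112138475493/191833769 ≈ -584.56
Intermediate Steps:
c = -143/200 (c = 2 - 543/200 = -143/200 ≈ -0.71500)
X(K, A) = 5 - A (X(K, A) = sqrt(3 + 22) - A = sqrt(25) - A = 5 - A)
D(181)/(-293773) + 406623/X(c, 658) = -342*181**2/(-293773) + 406623/(5 - 1*658) = -342*32761*(-1/293773) + 406623/(5 - 658) = -11204262*(-1/293773) + 406623/(-653) = 11204262/293773 + 406623*(-1/653) = 11204262/293773 - 406623/653 = -112138475493/191833769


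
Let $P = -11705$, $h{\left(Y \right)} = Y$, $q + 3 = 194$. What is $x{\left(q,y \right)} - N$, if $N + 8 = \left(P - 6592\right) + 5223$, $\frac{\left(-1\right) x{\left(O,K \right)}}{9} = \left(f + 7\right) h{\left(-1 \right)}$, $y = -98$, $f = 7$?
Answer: $13208$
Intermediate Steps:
$q = 191$ ($q = -3 + 194 = 191$)
$x{\left(O,K \right)} = 126$ ($x{\left(O,K \right)} = - 9 \left(7 + 7\right) \left(-1\right) = - 9 \cdot 14 \left(-1\right) = \left(-9\right) \left(-14\right) = 126$)
$N = -13082$ ($N = -8 + \left(\left(-11705 - 6592\right) + 5223\right) = -8 + \left(-18297 + 5223\right) = -8 - 13074 = -13082$)
$x{\left(q,y \right)} - N = 126 - -13082 = 126 + 13082 = 13208$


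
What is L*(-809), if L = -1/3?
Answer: 809/3 ≈ 269.67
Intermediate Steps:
L = -1/3 (L = -1*1/3 = -1/3 ≈ -0.33333)
L*(-809) = -1/3*(-809) = 809/3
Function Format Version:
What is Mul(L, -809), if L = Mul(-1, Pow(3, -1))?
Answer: Rational(809, 3) ≈ 269.67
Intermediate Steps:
L = Rational(-1, 3) (L = Mul(-1, Rational(1, 3)) = Rational(-1, 3) ≈ -0.33333)
Mul(L, -809) = Mul(Rational(-1, 3), -809) = Rational(809, 3)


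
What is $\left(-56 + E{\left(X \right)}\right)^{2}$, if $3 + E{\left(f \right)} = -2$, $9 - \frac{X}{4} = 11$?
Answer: $3721$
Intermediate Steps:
$X = -8$ ($X = 36 - 44 = -8$)
$E{\left(f \right)} = -5$ ($E{\left(f \right)} = -3 - 2 = -5$)
$\left(-56 + E{\left(X \right)}\right)^{2} = \left(-56 - 5\right)^{2} = \left(-61\right)^{2} = 3721$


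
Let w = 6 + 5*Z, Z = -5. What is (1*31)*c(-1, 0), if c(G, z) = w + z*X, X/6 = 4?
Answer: -589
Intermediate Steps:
X = 24 (X = 6*4 = 24)
w = -19 (w = 6 + 5*(-5) = 6 - 25 = -19)
c(G, z) = -19 + 24*z (c(G, z) = -19 + z*24 = -19 + 24*z)
(1*31)*c(-1, 0) = (1*31)*(-19 + 24*0) = 31*(-19 + 0) = 31*(-19) = -589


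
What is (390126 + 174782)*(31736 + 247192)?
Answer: 157568658624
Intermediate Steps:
(390126 + 174782)*(31736 + 247192) = 564908*278928 = 157568658624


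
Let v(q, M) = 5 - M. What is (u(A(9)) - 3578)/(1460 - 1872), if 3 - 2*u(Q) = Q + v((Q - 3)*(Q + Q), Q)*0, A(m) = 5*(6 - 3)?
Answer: 896/103 ≈ 8.6990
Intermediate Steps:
A(m) = 15 (A(m) = 5*3 = 15)
u(Q) = 3/2 - Q/2 (u(Q) = 3/2 - (Q + (5 - Q)*0)/2 = 3/2 - (Q + 0)/2 = 3/2 - Q/2)
(u(A(9)) - 3578)/(1460 - 1872) = ((3/2 - ½*15) - 3578)/(1460 - 1872) = ((3/2 - 15/2) - 3578)/(-412) = (-6 - 3578)*(-1/412) = -3584*(-1/412) = 896/103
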